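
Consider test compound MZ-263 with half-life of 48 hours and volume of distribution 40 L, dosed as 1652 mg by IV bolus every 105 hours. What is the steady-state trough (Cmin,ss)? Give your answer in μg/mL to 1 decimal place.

11.6 μg/mL

Over one 105-h interval, 105/48 ≈ 2.1875 half-lives elapse, leaving f ≈ 0.2195 of each dose.
Each bolus raises the concentration by D/Vd = 1652/40 ≈ 41.300 μg/mL.
Steady-state trough Cmin,ss = C₀·f/(1−f) ≈ 41.300 × 0.2195/0.7805 ≈ 11.615 μg/mL.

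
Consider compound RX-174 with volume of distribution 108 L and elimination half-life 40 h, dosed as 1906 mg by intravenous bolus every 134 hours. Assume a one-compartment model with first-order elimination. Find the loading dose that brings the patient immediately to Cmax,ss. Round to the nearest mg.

2113 mg

f = (1/2)^(134/40) ≈ 0.098073; accumulation ratio R = 1/(1−f) ≈ 1.10874.
Loading dose to hit Cmax,ss on first dose: D_load = D_maint·R ≈ 1906 × 1.10874 ≈ 2113.26 mg.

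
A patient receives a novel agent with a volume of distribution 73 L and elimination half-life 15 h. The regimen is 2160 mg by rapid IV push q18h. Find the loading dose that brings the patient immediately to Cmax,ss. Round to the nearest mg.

f = (1/2)^(18/15) ≈ 0.435275; accumulation ratio R = 1/(1−f) ≈ 1.77077.
Loading dose to hit Cmax,ss on first dose: D_load = D_maint·R ≈ 2160 × 1.77077 ≈ 3824.86 mg.

3825 mg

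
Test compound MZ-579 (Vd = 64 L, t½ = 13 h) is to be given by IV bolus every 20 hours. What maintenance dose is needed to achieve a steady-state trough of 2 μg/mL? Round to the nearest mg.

τ/t½ = 20/13 ≈ 1.5385, so f = (1/2)^(20/13) ≈ 0.344252.
Cmin,ss = (D/Vd)·f/(1−f), so D = Cmin,ss·Vd·(1−f)/f.
D = 2 × 64 × (1−f)/f ≈ 2 × 64 × 1.90485 ≈ 243.82 mg.

244 mg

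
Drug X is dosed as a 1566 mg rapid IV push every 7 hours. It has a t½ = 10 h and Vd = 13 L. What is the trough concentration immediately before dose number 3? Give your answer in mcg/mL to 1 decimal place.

f = (1/2)^(τ/t½) = (1/2)^(7/10) ≈ 0.6156.
C₀ = D/Vd = 1566/13 ≈ 120.462 mcg/mL.
Before the 3rd dose, 2 doses have been given. Superposition: Cmin = C₀·(f + f²).
≈ 120.462 × (0.6156 + 0.3790) ≈ 120.462 × 0.9946 ≈ 119.812 mcg/mL.

119.8 mcg/mL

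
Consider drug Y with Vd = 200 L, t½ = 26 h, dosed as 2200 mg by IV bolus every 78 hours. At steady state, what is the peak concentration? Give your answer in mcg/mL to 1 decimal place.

τ = 78 h = 3 half-lives, so f = (1/2)^3 = 0.125.
Accumulation ratio R = 1/(1 − f) = 1/0.875 = 8/7.
Single-dose peak C₀ = D/Vd = 2200/200 = 11 mcg/mL.
Steady-state peak Cmax,ss = C₀·R = 11 × 8/7 ≈ 12.571 mcg/mL.

12.6 mcg/mL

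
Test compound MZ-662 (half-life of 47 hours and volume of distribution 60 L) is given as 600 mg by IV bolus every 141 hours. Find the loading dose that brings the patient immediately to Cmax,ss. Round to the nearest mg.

686 mg

f = (1/2)^(141/47) ≈ 0.125000; accumulation ratio R = 1/(1−f) ≈ 1.14286.
Loading dose to hit Cmax,ss on first dose: D_load = D_maint·R ≈ 600 × 1.14286 ≈ 685.72 mg.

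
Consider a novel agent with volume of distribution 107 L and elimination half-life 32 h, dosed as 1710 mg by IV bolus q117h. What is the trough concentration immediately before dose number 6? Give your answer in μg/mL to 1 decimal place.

1.4 μg/mL

f = (1/2)^(τ/t½) = (1/2)^(117/32) ≈ 0.0793.
C₀ = D/Vd = 1710/107 ≈ 15.981 μg/mL.
Before the 6th dose, 5 doses have been given. Superposition: Cmin = C₀·(f + f² + … + f^5).
≈ 15.981 × (0.0793 + 0.0063 + 0.0005 + 0.0000 + 0.0000) ≈ 15.981 × 0.0861 ≈ 1.376 μg/mL.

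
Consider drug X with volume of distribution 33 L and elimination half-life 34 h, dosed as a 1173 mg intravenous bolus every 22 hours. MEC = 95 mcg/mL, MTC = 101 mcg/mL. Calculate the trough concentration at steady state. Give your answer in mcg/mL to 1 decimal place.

62.8 mcg/mL

τ/t½ = 22/34 ≈ 0.64706, so fraction remaining f = (1/2)^(22/34) ≈ 0.6386.
Each bolus raises the concentration by D/Vd = 1173/33 ≈ 35.545 mcg/mL.
Steady-state trough Cmin,ss = C₀·f/(1−f) ≈ 35.545 × 0.6386/0.3614 ≈ 62.809 mcg/mL.
Trough 62.8 mcg/mL vs MEC 95 mcg/mL: subtherapeutic.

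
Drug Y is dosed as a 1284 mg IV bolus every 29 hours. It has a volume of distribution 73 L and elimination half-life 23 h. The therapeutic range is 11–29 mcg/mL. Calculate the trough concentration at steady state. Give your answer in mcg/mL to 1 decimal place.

τ/t½ = 29/23 ≈ 1.2609, so fraction remaining f = (1/2)^(29/23) ≈ 0.4173.
Accumulation ratio R = 1/(1 − f) ≈ 1/0.5827 ≈ 1.7161.
Single-dose peak C₀ = D/Vd = 1284/73 ≈ 17.589 mcg/mL.
Steady-state peak Cmax,ss = C₀·R ≈ 17.589 × 1.7161 ≈ 30.184 mcg/mL.
Steady-state trough Cmin,ss = Cmax,ss·f ≈ 30.184 × 0.4173 ≈ 12.596 mcg/mL.
Trough 12.6 mcg/mL vs MEC 11 mcg/mL: adequate.

12.6 mcg/mL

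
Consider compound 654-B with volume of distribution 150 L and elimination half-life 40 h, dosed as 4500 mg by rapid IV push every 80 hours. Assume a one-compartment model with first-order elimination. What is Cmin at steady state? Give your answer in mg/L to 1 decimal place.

10.0 mg/L

The dosing interval is 2 half-lives, so f = 2^(−2) = 0.25.
Accumulation ratio R = 1/(1 − f) = 1/0.75 = 4/3.
Single-dose peak C₀ = D/Vd = 4500/150 = 30 mg/L.
Steady-state peak Cmax,ss = C₀·R = 30 × 4/3 ≈ 40.000 mg/L.
Steady-state trough Cmin,ss = Cmax,ss·f ≈ 40.000 × 0.25 ≈ 10.000 mg/L.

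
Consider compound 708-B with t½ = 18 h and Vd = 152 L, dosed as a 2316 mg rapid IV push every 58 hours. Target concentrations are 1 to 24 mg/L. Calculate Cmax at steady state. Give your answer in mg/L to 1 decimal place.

τ/t½ = 58/18 ≈ 3.2222, so fraction remaining f = (1/2)^(58/18) ≈ 0.1072.
Accumulation ratio R = 1/(1 − f) ≈ 1/0.8928 ≈ 1.1201.
Each bolus raises the concentration by D/Vd = 2316/152 ≈ 15.237 mg/L.
Cmax,ss = C₀/(1 − f) ≈ 15.237/0.8928 ≈ 17.067 mg/L.
Peak 17.1 mg/L vs MTC 24 mg/L: below toxic threshold.

17.1 mg/L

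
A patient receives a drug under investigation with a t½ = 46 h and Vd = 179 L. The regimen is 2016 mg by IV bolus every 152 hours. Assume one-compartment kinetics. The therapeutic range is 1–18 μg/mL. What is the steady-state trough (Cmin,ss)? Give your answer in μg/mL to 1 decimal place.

τ/t½ = 152/46 ≈ 3.3043, so fraction remaining f = (1/2)^(152/46) ≈ 0.1012.
Each bolus raises the concentration by D/Vd = 2016/179 ≈ 11.263 μg/mL.
Steady-state trough Cmin,ss = C₀·f/(1−f) ≈ 11.263 × 0.1012/0.8988 ≈ 1.268 μg/mL.
Trough 1.3 μg/mL vs MEC 1 μg/mL: adequate.

1.3 μg/mL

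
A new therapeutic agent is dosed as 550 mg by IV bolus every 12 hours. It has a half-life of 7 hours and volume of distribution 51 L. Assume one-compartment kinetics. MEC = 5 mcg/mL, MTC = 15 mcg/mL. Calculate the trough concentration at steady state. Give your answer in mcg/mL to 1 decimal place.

k = ln2/t½ = ln2/7 ≈ 0.099021 h⁻¹; fraction remaining f = e^(−kτ) = e^(−0.099021×12) ≈ 0.3048.
Each bolus raises the concentration by D/Vd = 550/51 ≈ 10.784 mcg/mL.
Steady-state trough Cmin,ss = C₀·f/(1−f) ≈ 10.784 × 0.3048/0.6952 ≈ 4.728 mcg/mL.
Trough 4.7 mcg/mL vs MEC 5 mcg/mL: subtherapeutic.

4.7 mcg/mL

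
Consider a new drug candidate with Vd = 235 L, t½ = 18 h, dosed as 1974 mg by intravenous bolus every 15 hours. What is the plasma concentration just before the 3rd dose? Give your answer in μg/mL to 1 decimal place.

f = (1/2)^(τ/t½) = (1/2)^(15/18) ≈ 0.5612.
C₀ = D/Vd = 1974/235 ≈ 8.400 μg/mL.
Before the 3rd dose, 2 doses have been given. Superposition: Cmin = C₀·(f + f²).
≈ 8.400 × (0.5612 + 0.3149) ≈ 8.400 × 0.8761 ≈ 7.359 μg/mL.

7.4 μg/mL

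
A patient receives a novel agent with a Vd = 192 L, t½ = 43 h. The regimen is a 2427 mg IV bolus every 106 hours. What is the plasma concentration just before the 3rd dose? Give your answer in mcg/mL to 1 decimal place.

2.7 mcg/mL

f = (1/2)^(τ/t½) = (1/2)^(106/43) ≈ 0.1811.
C₀ = D/Vd = 2427/192 ≈ 12.641 mcg/mL.
Before the 3rd dose, 2 doses have been given. Superposition: Cmin = C₀·(f + f²).
≈ 12.641 × (0.1811 + 0.0328) ≈ 12.641 × 0.2139 ≈ 2.704 mcg/mL.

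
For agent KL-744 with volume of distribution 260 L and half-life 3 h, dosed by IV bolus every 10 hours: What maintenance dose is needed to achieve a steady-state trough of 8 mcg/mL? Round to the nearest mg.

τ/t½ = 10/3 ≈ 3.3333, so f = (1/2)^(10/3) ≈ 0.099213.
Cmin,ss = (D/Vd)·f/(1−f), so D = Cmin,ss·Vd·(1−f)/f.
D = 8 × 260 × (1−f)/f ≈ 8 × 260 × 9.07932 ≈ 18884.99 mg.

18885 mg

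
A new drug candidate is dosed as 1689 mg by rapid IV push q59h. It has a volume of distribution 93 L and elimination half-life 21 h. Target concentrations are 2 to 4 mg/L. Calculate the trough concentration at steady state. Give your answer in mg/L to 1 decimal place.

τ/t½ = 59/21 ≈ 2.8095, so fraction remaining f = (1/2)^(59/21) ≈ 0.1426.
At steady state, accumulation factor R = 1/(1 − e^(−kτ)) ≈ 1.1663.
Each bolus raises the concentration by D/Vd = 1689/93 ≈ 18.161 mg/L.
Steady-state peak Cmax,ss = C₀·R ≈ 18.161 × 1.1663 ≈ 21.181 mg/L.
Steady-state trough Cmin,ss = Cmax,ss·f ≈ 21.181 × 0.1426 ≈ 3.020 mg/L.
Trough 3.0 mg/L vs MEC 2 mg/L: adequate.

3.0 mg/L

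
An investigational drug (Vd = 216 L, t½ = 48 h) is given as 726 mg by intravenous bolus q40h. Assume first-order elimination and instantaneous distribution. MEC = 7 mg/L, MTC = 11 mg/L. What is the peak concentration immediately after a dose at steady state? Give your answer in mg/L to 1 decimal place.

7.7 mg/L

k = ln2/t½ = ln2/48 ≈ 0.014441 h⁻¹; fraction remaining f = e^(−kτ) = e^(−0.014441×40) ≈ 0.5612.
Accumulation ratio R = 1/(1 − f) ≈ 1/0.4388 ≈ 2.2789.
Each bolus raises the concentration by D/Vd = 726/216 ≈ 3.361 mg/L.
Steady-state peak Cmax,ss = C₀·R ≈ 3.361 × 2.2789 ≈ 7.659 mg/L.
Peak 7.7 mg/L vs MTC 11 mg/L: below toxic threshold.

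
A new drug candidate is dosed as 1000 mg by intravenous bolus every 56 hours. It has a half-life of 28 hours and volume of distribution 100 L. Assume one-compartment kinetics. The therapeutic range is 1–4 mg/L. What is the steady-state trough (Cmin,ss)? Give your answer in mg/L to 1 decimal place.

3.3 mg/L

τ = 56 h = 2 half-lives, so f = (1/2)^2 = 0.25.
Accumulation ratio R = 1/(1 − f) = 1/0.75 = 4/3.
Single-dose peak C₀ = D/Vd = 1000/100 = 10 mg/L.
Steady-state peak Cmax,ss = C₀·R = 10 × 4/3 ≈ 13.333 mg/L.
Steady-state trough Cmin,ss = Cmax,ss·f ≈ 13.333 × 0.25 ≈ 3.333 mg/L.
Trough 3.3 mg/L vs MEC 1 mg/L: adequate.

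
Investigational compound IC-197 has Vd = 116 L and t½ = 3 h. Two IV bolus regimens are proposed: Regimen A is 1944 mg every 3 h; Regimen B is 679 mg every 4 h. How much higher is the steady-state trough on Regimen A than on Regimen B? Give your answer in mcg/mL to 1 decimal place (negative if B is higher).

Regimen A: f = (1/2)^(3/3) ≈ 0.5000; Cmin,ss = (1944/116)·f/(1−f) ≈ 16.759 mcg/mL.
Regimen B: f = (1/2)^(4/3) ≈ 0.3969; Cmin,ss = (679/116)·f/(1−f) ≈ 3.852 mcg/mL.
Difference ≈ 16.759 − 3.852 ≈ 12.907 mcg/mL.

12.9 mcg/mL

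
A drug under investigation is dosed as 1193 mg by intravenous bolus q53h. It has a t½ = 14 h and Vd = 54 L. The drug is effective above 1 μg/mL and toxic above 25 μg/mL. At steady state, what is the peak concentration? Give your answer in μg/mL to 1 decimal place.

23.8 μg/mL

τ/t½ = 53/14 ≈ 3.7857, so fraction remaining f = (1/2)^(53/14) ≈ 0.0725.
At steady state, accumulation factor R = 1/(1 − e^(−kτ)) ≈ 1.0782.
Each bolus raises the concentration by D/Vd = 1193/54 ≈ 22.093 μg/mL.
Cmax,ss = C₀/(1 − f) ≈ 22.093/0.9275 ≈ 23.820 μg/mL.
Peak 23.8 μg/mL vs MTC 25 μg/mL: below toxic threshold.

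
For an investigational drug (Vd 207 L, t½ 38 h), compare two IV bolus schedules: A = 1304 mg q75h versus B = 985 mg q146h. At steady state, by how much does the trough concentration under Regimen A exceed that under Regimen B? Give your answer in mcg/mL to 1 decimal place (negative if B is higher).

1.8 mcg/mL

Regimen A: f = (1/2)^(75/38) ≈ 0.2546; Cmin,ss = (1304/207)·f/(1−f) ≈ 2.152 mcg/mL.
Regimen B: f = (1/2)^(146/38) ≈ 0.0697; Cmin,ss = (985/207)·f/(1−f) ≈ 0.357 mcg/mL.
Difference ≈ 2.152 − 0.357 ≈ 1.795 mcg/mL.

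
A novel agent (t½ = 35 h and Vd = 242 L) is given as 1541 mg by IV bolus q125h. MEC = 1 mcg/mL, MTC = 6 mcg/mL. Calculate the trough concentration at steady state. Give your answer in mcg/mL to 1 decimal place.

0.6 mcg/mL

τ/t½ = 125/35 ≈ 3.5714, so fraction remaining f = (1/2)^(125/35) ≈ 0.0841.
Accumulation ratio R = 1/(1 − f) ≈ 1/0.9159 ≈ 1.0918.
Each bolus raises the concentration by D/Vd = 1541/242 ≈ 6.368 mcg/mL.
Steady-state peak Cmax,ss = C₀·R ≈ 6.368 × 1.0918 ≈ 6.953 mcg/mL.
One interval later, Cmin,ss = Cmax,ss·e^(−kτ) ≈ 6.953 × 0.0841 ≈ 0.585 mcg/mL.
Trough 0.6 mcg/mL vs MEC 1 mcg/mL: subtherapeutic.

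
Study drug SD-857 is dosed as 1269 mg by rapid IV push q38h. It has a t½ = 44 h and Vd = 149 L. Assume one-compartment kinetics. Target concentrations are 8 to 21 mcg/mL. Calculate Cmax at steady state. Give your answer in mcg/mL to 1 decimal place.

τ/t½ = 38/44 ≈ 0.86364, so fraction remaining f = (1/2)^(38/44) ≈ 0.5496.
Accumulation ratio R = 1/(1 − f) ≈ 1/0.4504 ≈ 2.2202.
Each bolus raises the concentration by D/Vd = 1269/149 ≈ 8.517 mcg/mL.
Steady-state peak Cmax,ss = C₀·R ≈ 8.517 × 2.2202 ≈ 18.909 mcg/mL.
Peak 18.9 mcg/mL vs MTC 21 mcg/mL: below toxic threshold.

18.9 mcg/mL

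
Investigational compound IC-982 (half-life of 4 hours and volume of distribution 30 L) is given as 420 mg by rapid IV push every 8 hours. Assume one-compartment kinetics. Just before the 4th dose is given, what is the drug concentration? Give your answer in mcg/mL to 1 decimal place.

4.6 mcg/mL

f = (1/2)^(τ/t½) = (1/2)^(8/4) ≈ 0.2500.
C₀ = D/Vd = 420/30 ≈ 14.000 mcg/mL.
Before the 4th dose, 3 doses have been given. Superposition: Cmin = C₀·(f + f² + … + f^3).
≈ 14.000 × (0.2500 + 0.0625 + 0.0156) ≈ 14.000 × 0.3281 ≈ 4.593 mcg/mL.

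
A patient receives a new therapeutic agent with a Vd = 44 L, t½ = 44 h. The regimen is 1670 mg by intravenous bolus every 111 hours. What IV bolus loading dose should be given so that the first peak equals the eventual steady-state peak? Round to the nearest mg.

2022 mg

f = (1/2)^(111/44) ≈ 0.174014; accumulation ratio R = 1/(1−f) ≈ 1.21067.
Loading dose to hit Cmax,ss on first dose: D_load = D_maint·R ≈ 1670 × 1.21067 ≈ 2021.82 mg.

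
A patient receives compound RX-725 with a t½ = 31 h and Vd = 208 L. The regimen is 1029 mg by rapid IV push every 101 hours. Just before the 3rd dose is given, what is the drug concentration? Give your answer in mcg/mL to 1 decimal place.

0.6 mcg/mL

f = (1/2)^(τ/t½) = (1/2)^(101/31) ≈ 0.1045.
C₀ = D/Vd = 1029/208 ≈ 4.947 mcg/mL.
Before the 3rd dose, 2 doses have been given. Superposition: Cmin = C₀·(f + f²).
≈ 4.947 × (0.1045 + 0.0109) ≈ 4.947 × 0.1154 ≈ 0.571 mcg/mL.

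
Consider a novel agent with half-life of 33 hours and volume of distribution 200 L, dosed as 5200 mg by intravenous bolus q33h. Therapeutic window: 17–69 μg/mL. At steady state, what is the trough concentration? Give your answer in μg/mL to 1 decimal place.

τ = 33 h = 1 half-life, so f = (1/2)^1 = 0.5.
At steady state, R = 1/(1 − 0.5) = 2/1.
Single-dose peak C₀ = D/Vd = 5200/200 = 26 μg/mL.
Steady-state peak Cmax,ss = C₀·R = 26 × 2/1 ≈ 52.000 μg/mL.
Steady-state trough Cmin,ss = Cmax,ss·f ≈ 52.000 × 0.5 ≈ 26.000 μg/mL.
Trough 26.0 μg/mL vs MEC 17 μg/mL: adequate.

26.0 μg/mL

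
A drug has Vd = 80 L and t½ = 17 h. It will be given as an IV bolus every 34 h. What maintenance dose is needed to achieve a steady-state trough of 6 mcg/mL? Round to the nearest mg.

τ/t½ = 34/17 ≈ 2, so f = (1/2)^(34/17) ≈ 0.250000.
Cmin,ss = (D/Vd)·f/(1−f), so D = Cmin,ss·Vd·(1−f)/f.
D = 6 × 80 × (1−f)/f ≈ 6 × 80 × 3.00000 ≈ 1440.00 mg.

1440 mg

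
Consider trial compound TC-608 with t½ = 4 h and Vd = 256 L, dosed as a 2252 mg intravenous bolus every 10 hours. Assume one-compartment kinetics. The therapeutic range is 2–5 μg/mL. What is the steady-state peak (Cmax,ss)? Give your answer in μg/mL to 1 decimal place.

10.7 μg/mL

k = ln2/t½ = ln2/4 ≈ 0.173287 h⁻¹; fraction remaining f = e^(−kτ) = e^(−0.173287×10) ≈ 0.1768.
At steady state, accumulation factor R = 1/(1 − e^(−kτ)) ≈ 1.2148.
Single-dose peak C₀ = D/Vd = 2252/256 ≈ 8.797 μg/mL.
Cmax,ss = C₀/(1 − f) ≈ 8.797/0.8232 ≈ 10.686 μg/mL.
Peak 10.7 μg/mL vs MTC 5 μg/mL: exceeds toxic threshold.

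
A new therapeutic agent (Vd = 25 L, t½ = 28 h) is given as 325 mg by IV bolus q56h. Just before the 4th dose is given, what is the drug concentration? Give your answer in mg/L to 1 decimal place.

f = (1/2)^(τ/t½) = (1/2)^(56/28) ≈ 0.2500.
C₀ = D/Vd = 325/25 ≈ 13.000 mg/L.
Before the 4th dose, 3 doses have been given. Superposition: Cmin = C₀·(f + f² + … + f^3).
≈ 13.000 × (0.2500 + 0.0625 + 0.0156) ≈ 13.000 × 0.3281 ≈ 4.265 mg/L.

4.3 mg/L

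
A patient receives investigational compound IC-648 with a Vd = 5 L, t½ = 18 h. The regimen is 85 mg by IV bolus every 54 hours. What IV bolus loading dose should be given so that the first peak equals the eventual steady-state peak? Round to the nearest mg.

97 mg

f = (1/2)^(54/18) ≈ 0.125000; accumulation ratio R = 1/(1−f) ≈ 1.14286.
Loading dose to hit Cmax,ss on first dose: D_load = D_maint·R ≈ 85 × 1.14286 ≈ 97.14 mg.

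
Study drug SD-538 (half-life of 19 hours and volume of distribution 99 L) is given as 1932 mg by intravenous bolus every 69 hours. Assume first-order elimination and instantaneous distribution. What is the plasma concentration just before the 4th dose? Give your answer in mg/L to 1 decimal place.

1.7 mg/L

f = (1/2)^(τ/t½) = (1/2)^(69/19) ≈ 0.0807.
C₀ = D/Vd = 1932/99 ≈ 19.515 mg/L.
Before the 4th dose, 3 doses have been given. Superposition: Cmin = C₀·(f + f² + … + f^3).
≈ 19.515 × (0.0807 + 0.0065 + 0.0005) ≈ 19.515 × 0.0877 ≈ 1.711 mg/L.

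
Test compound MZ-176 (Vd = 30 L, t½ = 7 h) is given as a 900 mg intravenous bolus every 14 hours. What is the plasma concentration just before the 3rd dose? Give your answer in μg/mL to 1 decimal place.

f = (1/2)^(τ/t½) = (1/2)^(14/7) ≈ 0.2500.
C₀ = D/Vd = 900/30 ≈ 30.000 μg/mL.
Before the 3rd dose, 2 doses have been given. Superposition: Cmin = C₀·(f + f²).
≈ 30.000 × (0.2500 + 0.0625) ≈ 30.000 × 0.3125 ≈ 9.375 μg/mL.

9.4 μg/mL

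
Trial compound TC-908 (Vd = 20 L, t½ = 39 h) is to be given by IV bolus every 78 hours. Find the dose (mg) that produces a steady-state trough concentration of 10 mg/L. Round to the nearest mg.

600 mg

τ/t½ = 78/39 ≈ 2, so f = (1/2)^(78/39) ≈ 0.250000.
Cmin,ss = (D/Vd)·f/(1−f), so D = Cmin,ss·Vd·(1−f)/f.
D = 10 × 20 × (1−f)/f ≈ 10 × 20 × 3.00000 ≈ 600.00 mg.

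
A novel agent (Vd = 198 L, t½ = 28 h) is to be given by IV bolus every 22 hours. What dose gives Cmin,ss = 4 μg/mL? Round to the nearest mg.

573 mg

τ/t½ = 22/28 ≈ 0.78571, so f = (1/2)^(22/28) ≈ 0.580065.
Cmin,ss = (D/Vd)·f/(1−f), so D = Cmin,ss·Vd·(1−f)/f.
D = 4 × 198 × (1−f)/f ≈ 4 × 198 × 0.72394 ≈ 573.36 mg.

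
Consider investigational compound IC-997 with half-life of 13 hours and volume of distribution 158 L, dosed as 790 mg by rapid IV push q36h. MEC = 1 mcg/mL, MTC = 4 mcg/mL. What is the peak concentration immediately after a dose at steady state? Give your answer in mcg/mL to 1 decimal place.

5.9 mcg/mL

k = ln2/t½ = ln2/13 ≈ 0.053319 h⁻¹; fraction remaining f = e^(−kτ) = e^(−0.053319×36) ≈ 0.1467.
Accumulation ratio R = 1/(1 − f) ≈ 1/0.8533 ≈ 1.1719.
Single-dose peak C₀ = D/Vd = 790/158 ≈ 5.000 mcg/mL.
Cmax,ss = C₀/(1 − f) ≈ 5.000/0.8533 ≈ 5.860 mcg/mL.
Peak 5.9 mcg/mL vs MTC 4 mcg/mL: exceeds toxic threshold.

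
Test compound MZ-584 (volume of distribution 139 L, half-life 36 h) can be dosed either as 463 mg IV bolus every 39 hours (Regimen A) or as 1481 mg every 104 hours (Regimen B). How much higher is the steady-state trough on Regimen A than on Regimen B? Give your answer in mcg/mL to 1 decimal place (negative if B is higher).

Regimen A: f = (1/2)^(39/36) ≈ 0.4719; Cmin,ss = (463/139)·f/(1−f) ≈ 2.976 mcg/mL.
Regimen B: f = (1/2)^(104/36) ≈ 0.1350; Cmin,ss = (1481/139)·f/(1−f) ≈ 1.663 mcg/mL.
Difference ≈ 2.976 − 1.663 ≈ 1.313 mcg/mL.

1.3 mcg/mL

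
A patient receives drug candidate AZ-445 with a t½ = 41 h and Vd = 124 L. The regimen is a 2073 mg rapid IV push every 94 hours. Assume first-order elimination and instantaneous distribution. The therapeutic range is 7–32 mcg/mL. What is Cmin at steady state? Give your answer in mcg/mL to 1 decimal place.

Over one 94-h interval, 94/41 ≈ 2.2927 half-lives elapse, leaving f ≈ 0.2041 of each dose.
Accumulation ratio R = 1/(1 − f) ≈ 1/0.7959 ≈ 1.2564.
Single-dose peak C₀ = D/Vd = 2073/124 ≈ 16.718 mcg/mL.
Steady-state peak Cmax,ss = C₀·R ≈ 16.718 × 1.2564 ≈ 21.004 mcg/mL.
One interval later, Cmin,ss = Cmax,ss·e^(−kτ) ≈ 21.004 × 0.2041 ≈ 4.287 mcg/mL.
Trough 4.3 mcg/mL vs MEC 7 mcg/mL: subtherapeutic.

4.3 mcg/mL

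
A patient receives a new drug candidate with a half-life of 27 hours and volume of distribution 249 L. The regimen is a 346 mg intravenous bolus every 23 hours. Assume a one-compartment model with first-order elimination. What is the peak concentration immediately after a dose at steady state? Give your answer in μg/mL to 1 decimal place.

3.1 μg/mL

k = ln2/t½ = ln2/27 ≈ 0.025672 h⁻¹; fraction remaining f = e^(−kτ) = e^(−0.025672×23) ≈ 0.5541.
At steady state, accumulation factor R = 1/(1 − e^(−kτ)) ≈ 2.2427.
Each bolus raises the concentration by D/Vd = 346/249 ≈ 1.390 μg/mL.
Steady-state peak Cmax,ss = C₀·R ≈ 1.390 × 2.2427 ≈ 3.117 μg/mL.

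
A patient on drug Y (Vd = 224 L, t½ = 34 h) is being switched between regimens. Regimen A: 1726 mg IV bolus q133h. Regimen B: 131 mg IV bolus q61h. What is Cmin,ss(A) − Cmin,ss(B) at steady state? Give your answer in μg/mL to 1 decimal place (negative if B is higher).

Regimen A: f = (1/2)^(133/34) ≈ 0.0664; Cmin,ss = (1726/224)·f/(1−f) ≈ 0.548 μg/mL.
Regimen B: f = (1/2)^(61/34) ≈ 0.2883; Cmin,ss = (131/224)·f/(1−f) ≈ 0.237 μg/mL.
Difference ≈ 0.548 − 0.237 ≈ 0.311 μg/mL.

0.3 μg/mL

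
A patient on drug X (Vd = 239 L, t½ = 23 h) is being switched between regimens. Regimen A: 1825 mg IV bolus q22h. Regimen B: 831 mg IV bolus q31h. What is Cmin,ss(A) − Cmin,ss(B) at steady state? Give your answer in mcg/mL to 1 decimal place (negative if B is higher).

5.9 mcg/mL

Regimen A: f = (1/2)^(22/23) ≈ 0.5153; Cmin,ss = (1825/239)·f/(1−f) ≈ 8.118 mcg/mL.
Regimen B: f = (1/2)^(31/23) ≈ 0.3929; Cmin,ss = (831/239)·f/(1−f) ≈ 2.250 mcg/mL.
Difference ≈ 8.118 − 2.250 ≈ 5.868 mcg/mL.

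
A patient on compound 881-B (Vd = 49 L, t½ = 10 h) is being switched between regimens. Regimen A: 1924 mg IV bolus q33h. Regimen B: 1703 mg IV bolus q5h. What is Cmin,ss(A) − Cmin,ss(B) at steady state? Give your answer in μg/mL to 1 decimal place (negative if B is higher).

Regimen A: f = (1/2)^(33/10) ≈ 0.1015; Cmin,ss = (1924/49)·f/(1−f) ≈ 4.436 μg/mL.
Regimen B: f = (1/2)^(5/10) ≈ 0.7071; Cmin,ss = (1703/49)·f/(1−f) ≈ 83.903 μg/mL.
Difference ≈ 4.436 − 83.903 ≈ -79.467 μg/mL.

-79.5 μg/mL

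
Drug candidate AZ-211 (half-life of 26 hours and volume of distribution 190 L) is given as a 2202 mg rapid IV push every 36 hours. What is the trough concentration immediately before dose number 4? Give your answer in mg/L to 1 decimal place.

6.8 mg/L

f = (1/2)^(τ/t½) = (1/2)^(36/26) ≈ 0.3830.
C₀ = D/Vd = 2202/190 ≈ 11.589 mg/L.
Before the 4th dose, 3 doses have been given. Superposition: Cmin = C₀·(f + f² + … + f^3).
≈ 11.589 × (0.3830 + 0.1467 + 0.0562) ≈ 11.589 × 0.5859 ≈ 6.790 mg/L.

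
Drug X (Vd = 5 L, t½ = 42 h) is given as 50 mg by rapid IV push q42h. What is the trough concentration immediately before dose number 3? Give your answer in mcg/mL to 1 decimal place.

f = (1/2)^(τ/t½) = (1/2)^(42/42) ≈ 0.5000.
C₀ = D/Vd = 50/5 ≈ 10.000 mcg/mL.
Before the 3rd dose, 2 doses have been given. Superposition: Cmin = C₀·(f + f²).
≈ 10.000 × (0.5000 + 0.2500) ≈ 10.000 × 0.7500 ≈ 7.500 mcg/mL.

7.5 mcg/mL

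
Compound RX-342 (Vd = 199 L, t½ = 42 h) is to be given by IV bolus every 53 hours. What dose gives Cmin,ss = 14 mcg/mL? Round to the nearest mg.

τ/t½ = 53/42 ≈ 1.2619, so f = (1/2)^(53/42) ≈ 0.416993.
Cmin,ss = (D/Vd)·f/(1−f), so D = Cmin,ss·Vd·(1−f)/f.
D = 14 × 199 × (1−f)/f ≈ 14 × 199 × 1.39812 ≈ 3895.16 mg.

3895 mg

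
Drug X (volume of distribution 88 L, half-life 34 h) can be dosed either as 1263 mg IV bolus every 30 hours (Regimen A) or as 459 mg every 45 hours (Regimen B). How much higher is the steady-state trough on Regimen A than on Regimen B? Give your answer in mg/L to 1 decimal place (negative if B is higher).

Regimen A: f = (1/2)^(30/34) ≈ 0.5425; Cmin,ss = (1263/88)·f/(1−f) ≈ 17.019 mg/L.
Regimen B: f = (1/2)^(45/34) ≈ 0.3996; Cmin,ss = (459/88)·f/(1−f) ≈ 3.471 mg/L.
Difference ≈ 17.019 − 3.471 ≈ 13.548 mg/L.

13.5 mg/L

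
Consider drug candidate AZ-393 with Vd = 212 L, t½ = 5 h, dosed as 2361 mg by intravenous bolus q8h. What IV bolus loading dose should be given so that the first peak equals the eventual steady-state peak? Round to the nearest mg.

f = (1/2)^(8/5) ≈ 0.329877; accumulation ratio R = 1/(1−f) ≈ 1.49226.
Loading dose to hit Cmax,ss on first dose: D_load = D_maint·R ≈ 2361 × 1.49226 ≈ 3523.23 mg.

3523 mg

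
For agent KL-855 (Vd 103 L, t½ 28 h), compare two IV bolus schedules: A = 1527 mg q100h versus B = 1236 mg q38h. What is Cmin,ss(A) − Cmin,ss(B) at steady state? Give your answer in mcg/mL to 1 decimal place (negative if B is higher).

Regimen A: f = (1/2)^(100/28) ≈ 0.0841; Cmin,ss = (1527/103)·f/(1−f) ≈ 1.361 mcg/mL.
Regimen B: f = (1/2)^(38/28) ≈ 0.3904; Cmin,ss = (1236/103)·f/(1−f) ≈ 7.685 mcg/mL.
Difference ≈ 1.361 − 7.685 ≈ -6.324 mcg/mL.

-6.3 mcg/mL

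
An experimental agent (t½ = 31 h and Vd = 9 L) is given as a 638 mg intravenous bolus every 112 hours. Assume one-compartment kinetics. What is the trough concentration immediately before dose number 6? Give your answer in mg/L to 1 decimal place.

6.3 mg/L

f = (1/2)^(τ/t½) = (1/2)^(112/31) ≈ 0.0817.
C₀ = D/Vd = 638/9 ≈ 70.889 mg/L.
Before the 6th dose, 5 doses have been given. Superposition: Cmin = C₀·(f + f² + … + f^5).
≈ 70.889 × (0.0817 + 0.0067 + 0.0005 + 0.0000 + 0.0000) ≈ 70.889 × 0.0889 ≈ 6.302 mg/L.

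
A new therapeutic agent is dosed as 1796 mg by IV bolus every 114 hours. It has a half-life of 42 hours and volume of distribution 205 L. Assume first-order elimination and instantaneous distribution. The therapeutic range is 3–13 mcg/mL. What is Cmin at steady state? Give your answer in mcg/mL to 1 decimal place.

k = ln2/t½ = ln2/42 ≈ 0.016504 h⁻¹; fraction remaining f = e^(−kτ) = e^(−0.016504×114) ≈ 0.1524.
Each bolus raises the concentration by D/Vd = 1796/205 ≈ 8.761 mcg/mL.
Steady-state trough Cmin,ss = C₀·f/(1−f) ≈ 8.761 × 0.1524/0.8476 ≈ 1.575 mcg/mL.
Trough 1.6 mcg/mL vs MEC 3 mcg/mL: subtherapeutic.

1.6 mcg/mL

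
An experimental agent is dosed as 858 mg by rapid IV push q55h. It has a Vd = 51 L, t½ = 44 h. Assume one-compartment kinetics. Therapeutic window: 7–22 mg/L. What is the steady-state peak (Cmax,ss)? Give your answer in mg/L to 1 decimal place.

29.0 mg/L

τ/t½ = 55/44 ≈ 1.25, so fraction remaining f = (1/2)^(55/44) ≈ 0.4204.
At steady state, accumulation factor R = 1/(1 − e^(−kτ)) ≈ 1.7253.
Single-dose peak C₀ = D/Vd = 858/51 ≈ 16.824 mg/L.
Cmax,ss = C₀/(1 − f) ≈ 16.824/0.5796 ≈ 29.027 mg/L.
Peak 29.0 mg/L vs MTC 22 mg/L: exceeds toxic threshold.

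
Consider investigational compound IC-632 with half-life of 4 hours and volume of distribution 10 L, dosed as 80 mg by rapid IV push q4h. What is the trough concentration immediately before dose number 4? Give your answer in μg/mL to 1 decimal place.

f = (1/2)^(τ/t½) = (1/2)^(4/4) ≈ 0.5000.
C₀ = D/Vd = 80/10 ≈ 8.000 μg/mL.
Before the 4th dose, 3 doses have been given. Superposition: Cmin = C₀·(f + f² + … + f^3).
≈ 8.000 × (0.5000 + 0.2500 + 0.1250) ≈ 8.000 × 0.8750 ≈ 7.000 μg/mL.

7.0 μg/mL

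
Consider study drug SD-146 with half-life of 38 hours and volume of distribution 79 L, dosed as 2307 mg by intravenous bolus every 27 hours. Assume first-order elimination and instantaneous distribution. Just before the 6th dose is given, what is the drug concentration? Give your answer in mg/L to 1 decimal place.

f = (1/2)^(τ/t½) = (1/2)^(27/38) ≈ 0.6111.
C₀ = D/Vd = 2307/79 ≈ 29.203 mg/L.
Before the 6th dose, 5 doses have been given. Superposition: Cmin = C₀·(f + f² + … + f^5).
≈ 29.203 × (0.6111 + 0.3734 + 0.2282 + 0.1395 + 0.0852) ≈ 29.203 × 1.4374 ≈ 41.976 mg/L.

42.0 mg/L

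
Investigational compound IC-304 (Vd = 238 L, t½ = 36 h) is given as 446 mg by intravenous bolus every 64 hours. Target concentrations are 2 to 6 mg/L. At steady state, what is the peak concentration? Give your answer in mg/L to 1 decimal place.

k = ln2/t½ = ln2/36 ≈ 0.019254 h⁻¹; fraction remaining f = e^(−kτ) = e^(−0.019254×64) ≈ 0.2916.
At steady state, accumulation factor R = 1/(1 − e^(−kτ)) ≈ 1.4116.
Each bolus raises the concentration by D/Vd = 446/238 ≈ 1.874 mg/L.
Steady-state peak Cmax,ss = C₀·R ≈ 1.874 × 1.4116 ≈ 2.645 mg/L.
Peak 2.6 mg/L vs MTC 6 mg/L: below toxic threshold.

2.6 mg/L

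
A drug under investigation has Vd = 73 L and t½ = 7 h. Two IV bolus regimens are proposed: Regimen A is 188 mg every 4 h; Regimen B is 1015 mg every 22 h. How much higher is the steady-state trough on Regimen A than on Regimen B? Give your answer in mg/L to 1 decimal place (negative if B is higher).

Regimen A: f = (1/2)^(4/7) ≈ 0.6730; Cmin,ss = (188/73)·f/(1−f) ≈ 5.300 mg/L.
Regimen B: f = (1/2)^(22/7) ≈ 0.1132; Cmin,ss = (1015/73)·f/(1−f) ≈ 1.775 mg/L.
Difference ≈ 5.300 − 1.775 ≈ 3.525 mg/L.

3.5 mg/L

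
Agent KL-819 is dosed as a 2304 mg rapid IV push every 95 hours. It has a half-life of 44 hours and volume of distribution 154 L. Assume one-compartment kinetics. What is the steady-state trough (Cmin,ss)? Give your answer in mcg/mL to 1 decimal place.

4.3 mcg/mL

Over one 95-h interval, 95/44 ≈ 2.1591 half-lives elapse, leaving f ≈ 0.2239 of each dose.
Each bolus raises the concentration by D/Vd = 2304/154 ≈ 14.961 mcg/mL.
Steady-state trough Cmin,ss = C₀·f/(1−f) ≈ 14.961 × 0.2239/0.7761 ≈ 4.316 mcg/mL.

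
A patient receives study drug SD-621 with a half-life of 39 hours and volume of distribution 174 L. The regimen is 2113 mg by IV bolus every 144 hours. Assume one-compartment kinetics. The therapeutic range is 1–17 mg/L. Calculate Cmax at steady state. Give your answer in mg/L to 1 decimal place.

Over one 144-h interval, 144/39 ≈ 3.6923 half-lives elapse, leaving f ≈ 0.0774 of each dose.
Accumulation ratio R = 1/(1 − f) ≈ 1/0.9226 ≈ 1.0839.
Single-dose peak C₀ = D/Vd = 2113/174 ≈ 12.144 mg/L.
Steady-state peak Cmax,ss = C₀·R ≈ 12.144 × 1.0839 ≈ 13.163 mg/L.
Peak 13.2 mg/L vs MTC 17 mg/L: below toxic threshold.

13.2 mg/L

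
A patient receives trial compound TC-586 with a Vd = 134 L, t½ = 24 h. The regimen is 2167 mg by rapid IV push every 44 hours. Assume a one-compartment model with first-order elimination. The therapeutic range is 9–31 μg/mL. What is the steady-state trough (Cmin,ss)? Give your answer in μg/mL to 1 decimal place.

6.3 μg/mL

k = ln2/t½ = ln2/24 ≈ 0.028881 h⁻¹; fraction remaining f = e^(−kτ) = e^(−0.028881×44) ≈ 0.2806.
Each bolus raises the concentration by D/Vd = 2167/134 ≈ 16.172 μg/mL.
Steady-state trough Cmin,ss = C₀·f/(1−f) ≈ 16.172 × 0.2806/0.7194 ≈ 6.308 μg/mL.
Trough 6.3 μg/mL vs MEC 9 μg/mL: subtherapeutic.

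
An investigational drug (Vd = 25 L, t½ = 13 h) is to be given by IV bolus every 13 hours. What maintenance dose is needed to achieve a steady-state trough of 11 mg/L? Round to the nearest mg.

τ/t½ = 13/13 ≈ 1, so f = (1/2)^(13/13) ≈ 0.500000.
Cmin,ss = (D/Vd)·f/(1−f), so D = Cmin,ss·Vd·(1−f)/f.
D = 11 × 25 × (1−f)/f ≈ 11 × 25 × 1.00000 ≈ 275.00 mg.

275 mg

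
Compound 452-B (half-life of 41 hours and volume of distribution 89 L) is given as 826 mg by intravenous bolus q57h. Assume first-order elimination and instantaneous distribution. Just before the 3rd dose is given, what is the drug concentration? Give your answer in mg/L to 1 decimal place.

4.9 mg/L

f = (1/2)^(τ/t½) = (1/2)^(57/41) ≈ 0.3815.
C₀ = D/Vd = 826/89 ≈ 9.281 mg/L.
Before the 3rd dose, 2 doses have been given. Superposition: Cmin = C₀·(f + f²).
≈ 9.281 × (0.3815 + 0.1455) ≈ 9.281 × 0.5270 ≈ 4.891 mg/L.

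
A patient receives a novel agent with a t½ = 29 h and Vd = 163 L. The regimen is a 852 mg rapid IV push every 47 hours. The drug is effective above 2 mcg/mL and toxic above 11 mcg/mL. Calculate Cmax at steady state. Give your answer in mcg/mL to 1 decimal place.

k = ln2/t½ = ln2/29 ≈ 0.023902 h⁻¹; fraction remaining f = e^(−kτ) = e^(−0.023902×47) ≈ 0.3252.
At steady state, accumulation factor R = 1/(1 − e^(−kτ)) ≈ 1.4819.
Each bolus raises the concentration by D/Vd = 852/163 ≈ 5.227 mcg/mL.
Cmax,ss = C₀/(1 − f) ≈ 5.227/0.6748 ≈ 7.746 mcg/mL.
Peak 7.7 mcg/mL vs MTC 11 mcg/mL: below toxic threshold.

7.7 mcg/mL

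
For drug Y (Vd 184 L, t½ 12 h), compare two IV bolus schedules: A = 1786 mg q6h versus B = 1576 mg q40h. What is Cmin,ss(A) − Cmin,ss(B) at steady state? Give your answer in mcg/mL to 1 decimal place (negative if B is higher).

Regimen A: f = (1/2)^(6/12) ≈ 0.7071; Cmin,ss = (1786/184)·f/(1−f) ≈ 23.433 mcg/mL.
Regimen B: f = (1/2)^(40/12) ≈ 0.0992; Cmin,ss = (1576/184)·f/(1−f) ≈ 0.943 mcg/mL.
Difference ≈ 23.433 − 0.943 ≈ 22.490 mcg/mL.

22.5 mcg/mL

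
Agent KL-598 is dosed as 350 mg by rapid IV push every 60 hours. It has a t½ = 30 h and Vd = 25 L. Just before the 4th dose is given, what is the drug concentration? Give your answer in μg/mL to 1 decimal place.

4.6 μg/mL

f = (1/2)^(τ/t½) = (1/2)^(60/30) ≈ 0.2500.
C₀ = D/Vd = 350/25 ≈ 14.000 μg/mL.
Before the 4th dose, 3 doses have been given. Superposition: Cmin = C₀·(f + f² + … + f^3).
≈ 14.000 × (0.2500 + 0.0625 + 0.0156) ≈ 14.000 × 0.3281 ≈ 4.593 μg/mL.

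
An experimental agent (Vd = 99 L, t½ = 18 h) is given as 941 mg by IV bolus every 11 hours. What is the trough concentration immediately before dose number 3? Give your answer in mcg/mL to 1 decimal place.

10.3 mcg/mL

f = (1/2)^(τ/t½) = (1/2)^(11/18) ≈ 0.6547.
C₀ = D/Vd = 941/99 ≈ 9.505 mcg/mL.
Before the 3rd dose, 2 doses have been given. Superposition: Cmin = C₀·(f + f²).
≈ 9.505 × (0.6547 + 0.4286) ≈ 9.505 × 1.0833 ≈ 10.297 mcg/mL.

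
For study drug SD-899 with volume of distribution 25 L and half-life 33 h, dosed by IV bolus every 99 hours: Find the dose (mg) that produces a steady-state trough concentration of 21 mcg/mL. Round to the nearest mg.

3675 mg

τ/t½ = 99/33 ≈ 3, so f = (1/2)^(99/33) ≈ 0.125000.
Cmin,ss = (D/Vd)·f/(1−f), so D = Cmin,ss·Vd·(1−f)/f.
D = 21 × 25 × (1−f)/f ≈ 21 × 25 × 7.00000 ≈ 3675.00 mg.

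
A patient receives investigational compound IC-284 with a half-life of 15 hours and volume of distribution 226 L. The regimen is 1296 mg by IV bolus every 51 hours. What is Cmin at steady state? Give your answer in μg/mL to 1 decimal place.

0.6 μg/mL

Over one 51-h interval, 51/15 ≈ 3.4 half-lives elapse, leaving f ≈ 0.0947 of each dose.
Single-dose peak C₀ = D/Vd = 1296/226 ≈ 5.735 μg/mL.
Steady-state trough Cmin,ss = C₀·f/(1−f) ≈ 5.735 × 0.0947/0.9053 ≈ 0.600 μg/mL.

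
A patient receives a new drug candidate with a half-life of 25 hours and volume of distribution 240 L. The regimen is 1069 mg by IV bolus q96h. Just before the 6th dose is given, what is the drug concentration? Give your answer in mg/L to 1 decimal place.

0.3 mg/L

f = (1/2)^(τ/t½) = (1/2)^(96/25) ≈ 0.0698.
C₀ = D/Vd = 1069/240 ≈ 4.454 mg/L.
Before the 6th dose, 5 doses have been given. Superposition: Cmin = C₀·(f + f² + … + f^5).
≈ 4.454 × (0.0698 + 0.0049 + 0.0003 + 0.0000 + 0.0000) ≈ 4.454 × 0.0750 ≈ 0.334 mg/L.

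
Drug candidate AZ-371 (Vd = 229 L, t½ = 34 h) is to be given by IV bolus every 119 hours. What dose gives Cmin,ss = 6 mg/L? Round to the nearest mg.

τ/t½ = 119/34 ≈ 3.5, so f = (1/2)^(119/34) ≈ 0.088388.
Cmin,ss = (D/Vd)·f/(1−f), so D = Cmin,ss·Vd·(1−f)/f.
D = 6 × 229 × (1−f)/f ≈ 6 × 229 × 10.31375 ≈ 14171.09 mg.

14171 mg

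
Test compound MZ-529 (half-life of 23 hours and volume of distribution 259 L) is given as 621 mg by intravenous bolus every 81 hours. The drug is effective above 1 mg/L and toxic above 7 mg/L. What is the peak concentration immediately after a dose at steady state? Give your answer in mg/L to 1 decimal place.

2.6 mg/L

τ/t½ = 81/23 ≈ 3.5217, so fraction remaining f = (1/2)^(81/23) ≈ 0.0871.
Accumulation ratio R = 1/(1 − f) ≈ 1/0.9129 ≈ 1.0954.
Each bolus raises the concentration by D/Vd = 621/259 ≈ 2.398 mg/L.
Steady-state peak Cmax,ss = C₀·R ≈ 2.398 × 1.0954 ≈ 2.627 mg/L.
Peak 2.6 mg/L vs MTC 7 mg/L: below toxic threshold.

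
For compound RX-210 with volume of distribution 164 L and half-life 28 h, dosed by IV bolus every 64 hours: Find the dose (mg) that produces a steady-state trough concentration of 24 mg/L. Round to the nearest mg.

15256 mg

τ/t½ = 64/28 ≈ 2.2857, so f = (1/2)^(64/28) ≈ 0.205084.
Cmin,ss = (D/Vd)·f/(1−f), so D = Cmin,ss·Vd·(1−f)/f.
D = 24 × 164 × (1−f)/f ≈ 24 × 164 × 3.87605 ≈ 15256.13 mg.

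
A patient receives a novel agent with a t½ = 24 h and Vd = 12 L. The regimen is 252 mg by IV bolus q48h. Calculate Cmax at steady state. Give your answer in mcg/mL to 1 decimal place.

The dosing interval is 2 half-lives, so f = 2^(−2) = 0.25.
Accumulation ratio R = 1/(1 − f) = 1/0.75 = 4/3.
Single-dose peak C₀ = D/Vd = 252/12 = 21 mcg/mL.
Steady-state peak Cmax,ss = C₀·R = 21 × 4/3 ≈ 28.000 mcg/mL.

28.0 mcg/mL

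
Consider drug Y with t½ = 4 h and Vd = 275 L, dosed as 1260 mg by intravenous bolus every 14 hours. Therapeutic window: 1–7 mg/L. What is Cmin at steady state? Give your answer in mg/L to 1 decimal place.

τ/t½ = 14/4 ≈ 3.5, so fraction remaining f = (1/2)^(14/4) ≈ 0.0884.
Each bolus raises the concentration by D/Vd = 1260/275 ≈ 4.582 mg/L.
Steady-state trough Cmin,ss = C₀·f/(1−f) ≈ 4.582 × 0.0884/0.9116 ≈ 0.444 mg/L.
Trough 0.4 mg/L vs MEC 1 mg/L: subtherapeutic.

0.4 mg/L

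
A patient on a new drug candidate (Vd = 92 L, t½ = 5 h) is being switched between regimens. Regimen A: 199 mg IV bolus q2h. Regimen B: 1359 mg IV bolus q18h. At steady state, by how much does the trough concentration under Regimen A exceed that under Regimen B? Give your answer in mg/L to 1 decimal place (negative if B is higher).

5.4 mg/L

Regimen A: f = (1/2)^(2/5) ≈ 0.7579; Cmin,ss = (199/92)·f/(1−f) ≈ 6.771 mg/L.
Regimen B: f = (1/2)^(18/5) ≈ 0.0825; Cmin,ss = (1359/92)·f/(1−f) ≈ 1.328 mg/L.
Difference ≈ 6.771 − 1.328 ≈ 5.443 mg/L.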